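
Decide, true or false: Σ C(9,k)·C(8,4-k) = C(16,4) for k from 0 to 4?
Vandermonde's identity gives C(17,4) = 2,380; RHS C(16,4) = 1,820.

Answer: False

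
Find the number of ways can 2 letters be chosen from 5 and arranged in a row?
20

Solution: P(5,2) = 5!/(5-2)! = 20.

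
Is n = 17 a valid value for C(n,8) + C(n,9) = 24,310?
No
C(17,8) + C(17,9) = 24,310 + 24,310 = 48,620, which does not equal 24,310.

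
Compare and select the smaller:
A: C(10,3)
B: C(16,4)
A

Working:
A=C(10,3)=120, B=C(16,4)=1,820.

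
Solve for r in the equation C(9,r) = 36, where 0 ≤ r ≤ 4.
2

Working:
C(9,r) is increasing for 0 ≤ r ≤ 4. Stepping up (C(9,r+1) = C(9,r)·(9−r)/(r+1)): C(9,1) = 9, C(9,2) = 36 ✓. So r = 2.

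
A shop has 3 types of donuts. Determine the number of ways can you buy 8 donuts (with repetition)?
45

Explanation: Stars and bars: C(8+3-1, 8) = C(10, 8) = 45.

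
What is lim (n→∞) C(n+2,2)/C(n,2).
Both numerator and denominator grow as n^2/2! for large n, so the ratio → 1.

Answer: 1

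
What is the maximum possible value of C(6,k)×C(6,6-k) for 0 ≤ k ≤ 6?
C(6,k)·C(6,6-k) = C(6,k)², maximised at the centre k = 3: C(6,3)² = 400.

Answer: 400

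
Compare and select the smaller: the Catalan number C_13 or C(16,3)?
C(16,3)

Solution: C_13 = C(26,13)/(13+1) = 10,400,600/14 = 742,900; C(16,3) = 560.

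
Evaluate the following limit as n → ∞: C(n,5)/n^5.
1/120

Reasoning: C(n,5) ≈ n^5/5! for large n. Limit = 1/5! = 1/120.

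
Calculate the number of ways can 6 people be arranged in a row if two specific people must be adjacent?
240

Treat pair as unit: (6-1)! arrangements × 2 internal orders = 240.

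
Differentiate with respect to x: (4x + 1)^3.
12(4x + 1)^2

Reasoning: Chain rule: 3(4x+1)^{2} × 4 = 12(4x+1)^{2}.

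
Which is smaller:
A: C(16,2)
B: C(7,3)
B

Reasoning: A=C(16,2)=120, B=C(7,3)=35.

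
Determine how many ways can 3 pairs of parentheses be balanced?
5

Reasoning: Using the Catalan number formula: C_n = C(2n, n) / (n+1)
C_3 = C(6, 3) / (3+1)
     = 20 / 4
     = 5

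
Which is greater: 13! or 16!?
16!

13!=6,227,020,800, 16!=20,922,789,888,000. 16! > 13!.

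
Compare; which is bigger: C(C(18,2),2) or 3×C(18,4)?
C(C(18,2),2)

Working:
C(C(18,2),2)=11,628, 3×C(18,4)=9,180.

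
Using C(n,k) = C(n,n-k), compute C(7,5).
21

C(7,5) = C(7,2) = 21.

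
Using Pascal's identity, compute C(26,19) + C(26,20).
888,030

Working:
C(26,19) + C(26,20) = C(27,20) = 888,030.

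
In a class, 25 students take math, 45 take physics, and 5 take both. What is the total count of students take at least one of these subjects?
65

Reasoning: |A∪B| = |A|+|B|-|A∩B| = 25+45-5 = 65.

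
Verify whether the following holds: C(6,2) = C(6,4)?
True

Symmetry C(n,k) = C(n,n-k): C(6,2) = 15 and C(6,4) = 15. Both sides agree, so the statement holds.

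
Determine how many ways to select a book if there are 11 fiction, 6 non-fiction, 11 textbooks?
28

By the addition principle: 11 + 6 + 11 = 28.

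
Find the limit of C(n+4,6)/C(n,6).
1

Both numerator and denominator grow as n^6/6! for large n, so the ratio → 1.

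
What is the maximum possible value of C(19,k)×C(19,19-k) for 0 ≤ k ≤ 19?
8,533,694,884
C(19,k)·C(19,19-k) = C(19,k)², maximised at the centre k = 9: C(19,9)² = 8,533,694,884.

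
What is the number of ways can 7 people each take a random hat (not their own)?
1,854

Explanation: Using D(n) = (n-1)[D(n-1) + D(n-2)]:
D(7) = (7-1) × [D(6) + D(5)]
      = 6 × [265 + 44]
      = 6 × 309
      = 1,854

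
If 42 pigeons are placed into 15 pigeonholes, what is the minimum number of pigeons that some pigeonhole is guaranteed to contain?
3

Working:
Pigeonhole: ⌈42/15⌉ = 3.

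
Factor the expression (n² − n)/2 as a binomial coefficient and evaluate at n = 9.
C(n,2); C(9,2) = 36

Explanation: (n² − n)/2 = n(n−1)/2 = C(n,2). At n = 9: C(9,2) = 36.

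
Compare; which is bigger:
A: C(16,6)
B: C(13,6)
A=C(16,6)=8,008, B=C(13,6)=1,716.
Final answer: A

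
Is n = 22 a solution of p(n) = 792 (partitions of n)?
No

Reasoning: Pentagonal recurrence p(n) = p(n−1) + p(n−2) − p(n−5) − p(n−7) + …: p(22) = p(21) + p(20) − p(17) − p(15) + p(10) + p(7) − p(0) = 792 + 627 − 297 − 176 + 42 + 15 − 1 = 1,002, which does not equal 792.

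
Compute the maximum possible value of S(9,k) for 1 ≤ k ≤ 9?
Row S(9,k) for k = 1..9 (via S(n,k) = k·S(n−1,k) + S(n−1,k−1)): 1, 255, 3,025, 7,770, 6,951, 2,646, 462, 36, 1. The row is unimodal; maximum at k = 4: 7,770.
Final answer: 7,770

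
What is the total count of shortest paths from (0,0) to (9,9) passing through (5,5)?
To (5,5): C(10,5)=252. From there: C(8,4)=70. Total: 17,640.
Final answer: 17,640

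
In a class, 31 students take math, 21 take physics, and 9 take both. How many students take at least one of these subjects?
43

Solution: |A∪B| = |A|+|B|-|A∩B| = 31+21-9 = 43.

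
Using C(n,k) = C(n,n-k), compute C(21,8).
203,490
C(21,8) = C(21,13) = 203,490.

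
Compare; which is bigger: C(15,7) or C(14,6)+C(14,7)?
Equal

By Pascal's identity: C(15,7) = C(14,6)+C(14,7) = 6,435. Equal.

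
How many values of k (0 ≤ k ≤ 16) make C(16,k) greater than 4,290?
7

Row 16 is unimodal and symmetric about k=16/2. C(16,4)=1,820 ≤ 4,290; C(16,5)=4,368 > 4,290; by symmetry C(16,k) > 4,290 for k = 5..11. That's 11 - 5 + 1 = 7 values.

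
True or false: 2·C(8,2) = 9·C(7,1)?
Absorption identity k·C(n,k) = n·C(n-1,k-1). LHS = 2·28 = 56; RHS = 9·7 = 63.
Final answer: False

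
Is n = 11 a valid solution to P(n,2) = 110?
Yes

Reasoning: P(11,2) = 11·10 = 110, which equals 110.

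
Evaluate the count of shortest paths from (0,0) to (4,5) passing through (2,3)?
60

To (2,3): C(5,2)=10. From there: C(4,2)=6. Total: 60.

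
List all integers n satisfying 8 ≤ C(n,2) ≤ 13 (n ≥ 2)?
5
C(4,2)=6; C(5,2)=10; C(6,2)=15. So valid n = 5.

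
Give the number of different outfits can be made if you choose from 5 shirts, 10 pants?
50
By the multiplication principle: 5 × 10 = 50.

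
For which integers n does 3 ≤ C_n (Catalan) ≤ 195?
3, 4, 5, 6
C_2=2; C_3=5; C_4=14; C_5=42; C_6=132; C_7=429. So valid n = 3, 4, 5, 6.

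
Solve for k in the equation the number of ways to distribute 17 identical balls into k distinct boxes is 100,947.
Stars and bars: the count is C(17+k−1, k−1), increasing in k. k=5: C(21,4) = 5,985, k=6: C(22,5) = 26,334, k=7: C(23,6) = 100,947 ✓. So k = 7.
Final answer: 7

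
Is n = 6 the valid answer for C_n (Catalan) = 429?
No

C_6 = C(12,6)/(6+1) = 924/7 = 132, which does not equal 429.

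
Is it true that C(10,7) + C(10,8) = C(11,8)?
Pascal's identity: LHS = 120 + 45 = 165; RHS = C(11,8) = 165. Both sides agree, so the statement holds.

Answer: True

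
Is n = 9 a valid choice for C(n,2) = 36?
Yes

C(9,2) = 9·8/2! = 72/2 = 36, which equals 36.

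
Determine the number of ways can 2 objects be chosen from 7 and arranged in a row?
42

P(7,2) = 7!/(7-2)! = 42.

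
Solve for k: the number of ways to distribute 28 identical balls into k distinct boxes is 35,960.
5

Working:
Stars and bars: the count is C(28+k−1, k−1), increasing in k. k=3: C(30,2) = 435, k=4: C(31,3) = 4,495, k=5: C(32,4) = 35,960 ✓. So k = 5.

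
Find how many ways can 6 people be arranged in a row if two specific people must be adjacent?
240

Solution: Treat pair as unit: (6-1)! arrangements × 2 internal orders = 240.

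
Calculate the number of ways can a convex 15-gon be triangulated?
Using the Catalan number formula: C_n = C(2n, n) / (n+1)
C_13 = C(26, 13) / (13+1)
     = 10400600 / 14
     = 742,900

Answer: 742,900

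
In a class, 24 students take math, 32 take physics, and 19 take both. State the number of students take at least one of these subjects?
37

Explanation: |A∪B| = |A|+|B|-|A∩B| = 24+32-19 = 37.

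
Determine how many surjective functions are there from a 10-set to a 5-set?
5,103,000

Solution: Onto functions = 5! × S(10,5)
First compute S(10,5) via recurrence:
Using the Stirling recurrence: S(n,k) = k·S(n-1,k) + S(n-1,k-1)
S(10,5) = 5·S(9,5) + S(9,4)
         = 5·6951 + 7770
         = 34755 + 7770
         = 42,525
Then: 120 × 42525 = 5,103,000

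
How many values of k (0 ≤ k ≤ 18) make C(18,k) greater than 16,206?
7

Solution: Row 18 is unimodal and symmetric about k=18/2. C(18,5)=8,568 ≤ 16,206; C(18,6)=18,564 > 16,206; by symmetry C(18,k) > 16,206 for k = 6..12. That's 12 - 6 + 1 = 7 values.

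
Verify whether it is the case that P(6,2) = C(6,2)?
False
P(6,2) = 30 but C(6,2) = 15; they differ by a factor of 2! = 2, so the statement does not hold.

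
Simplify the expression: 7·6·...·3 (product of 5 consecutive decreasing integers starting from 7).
2,520

Working:
This is P(7,5) = 7!/(2)! = 2,520.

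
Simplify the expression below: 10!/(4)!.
151,200
This equals 10×9×...×5 = 151,200.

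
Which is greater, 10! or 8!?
10!=3,628,800, 8!=40,320. 10! > 8!.
Final answer: 10!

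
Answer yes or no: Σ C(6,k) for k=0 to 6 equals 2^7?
No

Binomial theorem: Σ C(6,k) = (1+1)^6 = 2^6 = 64; RHS 2^7 = 128.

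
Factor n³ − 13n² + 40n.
n³ − 13n² + 40n = n(n² − 13n + 40) = n(n − 5)(n − 8).
Final answer: n(n − 5)(n − 8)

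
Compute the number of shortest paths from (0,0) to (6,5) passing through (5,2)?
84

Solution: To (5,2): C(7,5)=21. From there: C(4,1)=4. Total: 84.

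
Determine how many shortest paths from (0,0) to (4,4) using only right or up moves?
70

Explanation: Choose 4 rights from 8 moves: C(8,4) = 70.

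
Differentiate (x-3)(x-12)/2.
d/dx[(x-3)(x-12)] = (x-12) + (x-3) = 2x - 15. Dividing by 2 gives (2x - 15)/2.
Final answer: (2x - 15)/2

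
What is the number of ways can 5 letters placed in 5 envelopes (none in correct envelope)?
44
Using D(n) = (n-1)[D(n-1) + D(n-2)]:
D(5) = (5-1) × [D(4) + D(3)]
      = 4 × [9 + 2]
      = 4 × 11
      = 44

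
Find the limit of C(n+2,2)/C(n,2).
Both numerator and denominator grow as n^2/2! for large n, so the ratio → 1.

Answer: 1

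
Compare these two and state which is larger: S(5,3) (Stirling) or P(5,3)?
P(5,3)
S(5,3) = 3·S(4,3) + S(4,2) = 3·6 + 7 = 25; P(5,3) = 60.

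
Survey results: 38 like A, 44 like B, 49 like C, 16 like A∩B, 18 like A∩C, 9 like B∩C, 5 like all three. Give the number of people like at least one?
|A∪B∪C| = 38+44+49-16-18-9+5 = 93.
Final answer: 93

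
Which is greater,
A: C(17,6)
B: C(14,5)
A

Reasoning: A=C(17,6)=12,376, B=C(14,5)=2,002.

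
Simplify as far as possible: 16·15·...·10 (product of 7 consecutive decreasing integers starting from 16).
57,657,600

This is P(16,7) = 16!/(9)! = 57,657,600.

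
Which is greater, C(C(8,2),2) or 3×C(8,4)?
C(C(8,2),2)

C(C(8,2),2)=378, 3×C(8,4)=210.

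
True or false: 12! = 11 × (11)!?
False

Solution: 12! = 12 × 11! = 479,001,600, but 11 × 11! = 439,084,800.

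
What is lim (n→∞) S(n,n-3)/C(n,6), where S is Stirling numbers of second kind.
15

Explanation: The leading term of S(n,n-3) as a polynomial in n is (5)!!·C(n,6), so the ratio → (5)!! = 15.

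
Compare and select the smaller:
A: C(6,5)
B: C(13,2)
A

Explanation: A=C(6,5)=6, B=C(13,2)=78.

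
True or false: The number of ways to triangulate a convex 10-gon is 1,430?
True

Triangulations of a convex 10-gon are counted by the Catalan number C_8: C_8 = C(16,8)/(8+1) = 12,870/9 = 1,430.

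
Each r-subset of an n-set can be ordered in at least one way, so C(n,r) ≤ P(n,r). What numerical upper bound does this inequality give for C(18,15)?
1,067,062,284,288,000

Working:
P(18,15) = 18·17·16·15·14·13·12·11·10·9·8·7·6·5·4 = 1,067,062,284,288,000, so C(18,15) ≤ 1,067,062,284,288,000. (The bound is loose by a factor of 15! = 1,307,674,368,000: C(18,15) = 1,067,062,284,288,000/1,307,674,368,000 = 816.)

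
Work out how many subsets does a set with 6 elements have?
64

Each element can be included or excluded: 2^6 = 64.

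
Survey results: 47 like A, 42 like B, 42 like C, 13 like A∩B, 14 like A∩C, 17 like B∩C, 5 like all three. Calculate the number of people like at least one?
|A∪B∪C| = 47+42+42-13-14-17+5 = 92.
Final answer: 92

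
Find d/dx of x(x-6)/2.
(2x - 6)/2

Working:
d/dx[(x-0)(x-6)] = (x-6) + (x-0) = 2x - 6. Dividing by 2 gives (2x - 6)/2.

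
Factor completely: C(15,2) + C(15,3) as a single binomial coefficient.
C(16,3)

Solution: By Pascal's identity: C(15,2) + C(15,3) = C(16,3) = 560.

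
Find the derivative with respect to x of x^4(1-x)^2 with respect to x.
4x^3(1-x)^2 - 2x^4(1-x)^1

Working:
Product rule: 4x^{3}(1-x)^{2} + x^4·(-2)(1-x)^{1}.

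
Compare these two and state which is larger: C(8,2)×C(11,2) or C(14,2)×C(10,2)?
C(14,2)×C(10,2)

Reasoning: C(8,2)×C(11,2)=1,540, C(14,2)×C(10,2)=4,095.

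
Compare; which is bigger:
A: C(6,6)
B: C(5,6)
A

Solution: A=C(6,6)=1, B=C(5,6)=0.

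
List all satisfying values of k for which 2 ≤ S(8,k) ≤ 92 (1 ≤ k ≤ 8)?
7

Solution: S(8,1)=1; S(8,2)=127; S(8,3)=966; S(8,4)=1,701; S(8,5)=1,050; S(8,6)=266; S(8,7)=28; S(8,8)=1. So valid k = 7.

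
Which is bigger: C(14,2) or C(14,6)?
C(14,6)

Working:
C(14,2)=91, C(14,6)=3,003.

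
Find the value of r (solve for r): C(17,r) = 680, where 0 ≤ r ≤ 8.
3

Solution: C(17,r) is increasing for 0 ≤ r ≤ 8. Stepping up (C(17,r+1) = C(17,r)·(17−r)/(r+1)): C(17,1) = 17, C(17,2) = 136, C(17,3) = 680 ✓. So r = 3.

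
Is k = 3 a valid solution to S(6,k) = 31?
No

S(6,3) = 3·S(5,3) + S(5,2) = 3·25 + 15 = 90, which does not equal 31.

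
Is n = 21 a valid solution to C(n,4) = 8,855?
No
C(21,4) = 21·20·19·18/4! = 143,640/24 = 5,985, which does not equal 8,855.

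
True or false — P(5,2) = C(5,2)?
False

Working:
P(5,2) = 20 but C(5,2) = 10; they differ by a factor of 2! = 2, so the statement does not hold.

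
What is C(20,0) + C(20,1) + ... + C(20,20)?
Sum of binomial coefficients = 2^20 = 1,048,576.
Final answer: 1,048,576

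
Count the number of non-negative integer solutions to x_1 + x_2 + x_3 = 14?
120
C(14+3-1, 3-1) = 120.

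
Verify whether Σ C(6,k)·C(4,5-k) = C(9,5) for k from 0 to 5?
False
Vandermonde's identity gives C(10,5) = 252; RHS C(9,5) = 126.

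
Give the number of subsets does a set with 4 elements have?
16

Solution: Each element can be included or excluded: 2^4 = 16.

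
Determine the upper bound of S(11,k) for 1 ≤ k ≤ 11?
246,730

Reasoning: Row S(11,k) for k = 1..11 (via S(n,k) = k·S(n−1,k) + S(n−1,k−1)): 1, 1,023, 28,501, 145,750, 246,730, 179,487, 63,987, 11,880, 1,155, 55, 1. The row is unimodal; maximum at k = 5: 246,730.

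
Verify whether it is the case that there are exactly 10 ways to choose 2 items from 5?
True

Reasoning: C(5,2) = 10.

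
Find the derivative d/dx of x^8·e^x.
(8x^7 + x^8)e^x

Reasoning: Product rule: d/dx[x^8]·e^x + x^8·d/dx[e^x] = 8x^{7}e^x + x^8e^x.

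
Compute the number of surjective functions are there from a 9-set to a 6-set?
1,905,120

Explanation: Onto functions = 6! × S(9,6)
First compute S(9,6) via recurrence:
Using the Stirling recurrence: S(n,k) = k·S(n-1,k) + S(n-1,k-1)
S(9,6) = 6·S(8,6) + S(8,5)
         = 6·266 + 1050
         = 1596 + 1050
         = 2,646
Then: 720 × 2646 = 1,905,120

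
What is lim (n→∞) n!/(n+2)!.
0

Explanation: n!/(n+2)! = 1/[(n+1)(n+2)] → 0 as n → ∞.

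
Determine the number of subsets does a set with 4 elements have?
Each element can be included or excluded: 2^4 = 16.

Answer: 16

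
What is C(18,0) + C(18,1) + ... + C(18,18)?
262,144

Working:
Sum of binomial coefficients = 2^18 = 262,144.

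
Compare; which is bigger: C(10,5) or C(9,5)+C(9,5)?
Equal

Solution: C(10,5)=252; C(9,5)+C(9,5)=126+126=252.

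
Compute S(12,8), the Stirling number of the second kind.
159,027

Using the Stirling recurrence: S(n,k) = k·S(n-1,k) + S(n-1,k-1)
S(12,8) = 8·S(11,8) + S(11,7)
         = 8·11880 + 63987
         = 95040 + 63987
         = 159,027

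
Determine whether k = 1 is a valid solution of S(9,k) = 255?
No

S(9,1) = 1·S(8,1) + S(8,0) = 1·1 + 0 = 1, which does not equal 255.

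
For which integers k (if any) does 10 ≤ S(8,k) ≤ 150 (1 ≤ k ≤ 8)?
2, 7

Working:
S(8,1)=1; S(8,2)=127; S(8,3)=966; S(8,4)=1,701; S(8,5)=1,050; S(8,6)=266; S(8,7)=28; S(8,8)=1. So valid k = 2, 7.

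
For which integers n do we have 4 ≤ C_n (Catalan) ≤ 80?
3, 4, 5
C_2=2; C_3=5; C_4=14; C_5=42; C_6=132. So valid n = 3, 4, 5.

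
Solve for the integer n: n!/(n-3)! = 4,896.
n!/(n-3)! = n×(n-1)×(n-2), a product of 3 consecutive integers ≈ (n−1)^3. 4,896^(1/3) + 1 ≈ 18.0; check n = 18: 18×17×16 = 4,896 ✓. So n = 18.
Final answer: 18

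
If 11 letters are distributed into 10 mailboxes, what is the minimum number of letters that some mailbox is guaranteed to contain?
2

Pigeonhole: ⌈11/10⌉ = 2.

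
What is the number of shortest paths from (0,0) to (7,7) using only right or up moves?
3,432

Solution: Choose 7 rights from 14 moves: C(14,7) = 3,432.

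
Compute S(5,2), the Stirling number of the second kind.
15

Working:
Using the Stirling recurrence: S(n,k) = k·S(n-1,k) + S(n-1,k-1)
S(5,2) = 2·S(4,2) + S(4,1)
         = 2·7 + 1
         = 14 + 1
         = 15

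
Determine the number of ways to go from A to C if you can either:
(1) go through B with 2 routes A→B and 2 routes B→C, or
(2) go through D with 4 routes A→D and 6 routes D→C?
Route via B: 2×2=4. Route via D: 4×6=24. Total: 28.

Answer: 28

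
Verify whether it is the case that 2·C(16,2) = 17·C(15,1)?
False

Explanation: Absorption identity k·C(n,k) = n·C(n-1,k-1). LHS = 2·120 = 240; RHS = 17·15 = 255.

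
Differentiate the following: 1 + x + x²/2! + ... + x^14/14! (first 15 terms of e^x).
1 + x + x²/2! + ... + x^13/13!
Differentiating term by term gives the first 14 terms of e^x.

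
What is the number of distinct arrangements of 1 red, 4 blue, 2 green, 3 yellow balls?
12,600

Multinomial: 10!/(1! × 4! × 2! × 3!) = 12,600.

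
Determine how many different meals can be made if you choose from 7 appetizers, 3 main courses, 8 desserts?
168
By the multiplication principle: 7 × 3 × 8 = 168.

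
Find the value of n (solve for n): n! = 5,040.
7

Reasoning: n! is strictly increasing. 5! = 120, 6! = 720, 7! = 5,040 ✓. So n = 7.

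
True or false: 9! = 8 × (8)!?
9! = 9 × 8! = 362,880, but 8 × 8! = 322,560.

Answer: False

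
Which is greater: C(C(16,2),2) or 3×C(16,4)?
C(C(16,2),2)

Reasoning: C(C(16,2),2)=7,140, 3×C(16,4)=5,460.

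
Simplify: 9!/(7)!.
72

Solution: This equals 9×8 = 72.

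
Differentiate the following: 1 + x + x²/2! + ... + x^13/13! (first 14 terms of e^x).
Differentiating term by term gives the first 13 terms of e^x.
Final answer: 1 + x + x²/2! + ... + x^12/12!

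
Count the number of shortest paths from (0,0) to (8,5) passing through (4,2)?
525

To (4,2): C(6,4)=15. From there: C(7,4)=35. Total: 525.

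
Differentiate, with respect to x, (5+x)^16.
16(5+x)^15
Using the power rule: d/dx (5+x)^16 = 16(5+x)^{15}.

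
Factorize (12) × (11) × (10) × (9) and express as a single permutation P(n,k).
P(12,4) = 12!/(8)!

Reasoning: Product of 4 consecutive descending integers starting at 12: P(12,4) = 12!/8! = 11,880.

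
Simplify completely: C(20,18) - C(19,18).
C(20,18) - C(19,18) = C(19,17) = 171.
Final answer: 171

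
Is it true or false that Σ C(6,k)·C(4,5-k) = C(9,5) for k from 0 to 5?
Vandermonde's identity gives C(10,5) = 252; RHS C(9,5) = 126.

Answer: False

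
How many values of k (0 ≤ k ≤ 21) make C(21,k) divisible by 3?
16

Checking C(21,k) mod 3 for k = 0..21: divisible at k = 1, 2, 4, 5, 6, 7, 8, 10, 11, 13, 14, 15, 16, 17, 19, 20. That's 16 values.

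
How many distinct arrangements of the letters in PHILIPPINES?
1,108,800

Word has 11 letters (P=3, H=1, I=3, L=1, N=1, E=1, S=1). Arrangements: 11!/Π(k!) = 1,108,800.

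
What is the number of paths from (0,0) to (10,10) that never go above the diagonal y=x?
16,796

Working:
Counted by the Catalan number C_10: C_10 = C(20,10)/(10+1) = 184,756/11 = 16,796.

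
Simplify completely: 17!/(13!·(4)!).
This is C(17,13) = 2,380.

Answer: 2,380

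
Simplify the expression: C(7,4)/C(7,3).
1

Working:
C(n,k+1)/C(n,k) = (n−k)/(k+1). Here (7−3)/(3+1) = 4/4 = 1.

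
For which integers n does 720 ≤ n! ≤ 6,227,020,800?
6, 7, 8, 9, 10, 11, 12, 13

Reasoning: n! is strictly increasing; 6! = 720 and 13! = 6,227,020,800, so valid n = 6, 7, 8, 9, 10, 11, 12, 13.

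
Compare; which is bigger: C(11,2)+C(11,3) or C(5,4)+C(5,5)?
First=220, Second=6.

Answer: C(11,2)+C(11,3)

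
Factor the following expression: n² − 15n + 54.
(n − 6)(n − 9)

Working:
Seek roots whose sum is 15 and product is 54: (6, 9). So n² − 15n + 54 = (n − 6)(n − 9).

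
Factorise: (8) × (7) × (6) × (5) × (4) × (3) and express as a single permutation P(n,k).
P(8,6) = 8!/(2)!

Solution: Product of 6 consecutive descending integers starting at 8: P(8,6) = 8!/2! = 20,160.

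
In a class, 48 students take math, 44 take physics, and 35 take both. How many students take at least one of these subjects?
|A∪B| = |A|+|B|-|A∩B| = 48+44-35 = 57.

Answer: 57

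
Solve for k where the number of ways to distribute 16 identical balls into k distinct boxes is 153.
3

Stars and bars: the count is C(16+k−1, k−1), increasing in k. k=2: C(17,1) = 17, k=3: C(18,2) = 153 ✓. So k = 3.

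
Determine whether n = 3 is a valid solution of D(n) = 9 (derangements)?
No

Solution: D(3) = (3-1)·[D(2) + D(1)] = 2·[1 + 0] = 2, which does not equal 9.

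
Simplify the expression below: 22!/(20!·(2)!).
This is C(22,20) = 231.
Final answer: 231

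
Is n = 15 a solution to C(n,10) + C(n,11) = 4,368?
C(15,10) + C(15,11) = 3,003 + 1,365 = 4,368, which equals 4,368.

Answer: Yes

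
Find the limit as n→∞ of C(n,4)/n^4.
1/24
C(n,4) ≈ n^4/4! for large n. Limit = 1/4! = 1/24.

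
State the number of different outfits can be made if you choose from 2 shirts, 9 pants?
18

Solution: By the multiplication principle: 2 × 9 = 18.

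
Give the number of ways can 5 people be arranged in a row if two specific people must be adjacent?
Treat pair as unit: (5-1)! arrangements × 2 internal orders = 48.
Final answer: 48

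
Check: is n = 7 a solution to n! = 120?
7! = 7·6! = 7·720 = 5,040, which does not equal 120.

Answer: No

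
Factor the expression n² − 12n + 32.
(n − 4)(n − 8)

Reasoning: Seek roots whose sum is 12 and product is 32: (4, 8). So n² − 12n + 32 = (n − 4)(n − 8).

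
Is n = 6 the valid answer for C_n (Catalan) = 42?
C_6 = C(12,6)/(6+1) = 924/7 = 132, which does not equal 42.
Final answer: No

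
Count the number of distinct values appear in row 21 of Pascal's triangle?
11
Row 21 has entries C(21,0)..C(21,21); by symmetry C(21,k)=C(21,21-k), giving 11 distinct values.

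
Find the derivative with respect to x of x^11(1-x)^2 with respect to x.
11x^10(1-x)^2 - 2x^11(1-x)^1

Product rule: 11x^{10}(1-x)^{2} + x^11·(-2)(1-x)^{1}.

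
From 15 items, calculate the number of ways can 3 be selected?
455
C(15,3) = 15! / (3! × (15-3)!)
         = 15! / (3! × 12!)
         = 455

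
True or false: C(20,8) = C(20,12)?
C(20,8) = C(20,20-8) by the symmetry property; both equal 125,970.
Final answer: True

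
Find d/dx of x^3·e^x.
(3x^2 + x^3)e^x

Solution: Product rule: d/dx[x^3]·e^x + x^3·d/dx[e^x] = 3x^{2}e^x + x^3e^x.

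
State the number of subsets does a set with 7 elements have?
128

Each element can be included or excluded: 2^7 = 128.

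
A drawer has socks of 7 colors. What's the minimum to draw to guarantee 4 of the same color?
22

Solution: Worst case: 3 of each = 21. One more: 22.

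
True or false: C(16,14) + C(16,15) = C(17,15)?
Pascal's identity C(n,k) + C(n,k+1) = C(n+1,k+1): 120 + 16 = 136 = C(17,15).
Final answer: True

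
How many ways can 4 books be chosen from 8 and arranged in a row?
P(8,4) = 8!/(8-4)! = 1,680.

Answer: 1,680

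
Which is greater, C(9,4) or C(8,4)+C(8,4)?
C(8,4)+C(8,4)

C(9,4)=126; C(8,4)+C(8,4)=70+70=140.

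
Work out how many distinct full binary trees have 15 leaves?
Using the Catalan number formula: C_n = C(2n, n) / (n+1)
C_14 = C(28, 14) / (14+1)
     = 40116600 / 15
     = 2,674,440
Final answer: 2,674,440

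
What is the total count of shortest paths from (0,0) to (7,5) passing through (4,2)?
300
To (4,2): C(6,4)=15. From there: C(6,3)=20. Total: 300.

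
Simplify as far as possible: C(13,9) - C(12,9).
495

Working:
C(13,9) - C(12,9) = C(12,8) = 495.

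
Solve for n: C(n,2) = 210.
21
C(n,2) = n(n−1)/2! is increasing in n, and n(n−1) = 2!·210 = 420 ≈ (n−0.5)^2 gives n ≈ 21.0. Check: C(19,2) = 171, C(20,2) = 190, C(21,2) = 210 ✓. So n = 21.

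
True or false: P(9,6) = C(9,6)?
False

P(9,6) = 60,480 and C(9,6) = 84; P(n,r) = r! × C(n,r) so P > C whenever r ≥ 2.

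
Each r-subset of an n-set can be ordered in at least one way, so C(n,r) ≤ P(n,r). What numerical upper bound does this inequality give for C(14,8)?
P(14,8) = 14·13·12·11·10·9·8·7 = 121,080,960, so C(14,8) ≤ 121,080,960. (The bound is loose by a factor of 8! = 40,320: C(14,8) = 121,080,960/40,320 = 3,003.)

Answer: 121,080,960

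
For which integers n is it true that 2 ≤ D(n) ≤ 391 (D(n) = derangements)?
3, 4, 5, 6

Using D(n) = (n−1)[D(n−1) + D(n−2)] with D(1)=0, D(2)=1: D(2)=1; D(3)=2; D(4)=9; D(5)=44; D(6)=265; D(7)=1,854. So valid n = 3, 4, 5, 6.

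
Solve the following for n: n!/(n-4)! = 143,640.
21

Working:
n!/(n-4)! = n×(n-1)×(n-2)×(n-3), a product of 4 consecutive integers ≈ (n−1.5)^4. 143,640^(1/4) + 1.5 ≈ 21.0; check n = 21: 21×20×19×18 = 143,640 ✓. So n = 21.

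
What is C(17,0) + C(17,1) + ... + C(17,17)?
131,072

Sum of binomial coefficients = 2^17 = 131,072.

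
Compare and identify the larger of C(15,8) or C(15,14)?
C(15,8)

Solution: C(15,8)=6,435, C(15,14)=15.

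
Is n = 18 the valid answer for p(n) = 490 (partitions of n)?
Pentagonal recurrence p(n) = p(n−1) + p(n−2) − p(n−5) − p(n−7) + …: p(18) = p(17) + p(16) − p(13) − p(11) + p(6) + p(3) = 297 + 231 − 101 − 56 + 11 + 3 = 385, which does not equal 490.

Answer: No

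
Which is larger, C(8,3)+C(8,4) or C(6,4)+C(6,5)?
C(8,3)+C(8,4)
First=126, Second=21.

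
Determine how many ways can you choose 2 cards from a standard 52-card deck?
1,326

Working:
C(52,2) = 1,326.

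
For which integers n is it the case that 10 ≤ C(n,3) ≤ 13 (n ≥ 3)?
5

C(4,3)=4; C(5,3)=10; C(6,3)=20. So valid n = 5.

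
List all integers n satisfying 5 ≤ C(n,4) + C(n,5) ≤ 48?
5, 6

Reasoning: C(4,4)+C(4,5)=1; C(5,4)+C(5,5)=6; C(6,4)+C(6,5)=21; C(7,4)+C(7,5)=56. So valid n = 5, 6.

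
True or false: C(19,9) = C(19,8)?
False

C(19,9) = 92,378 but C(19,8) = 75,582; symmetry gives C(19,9) = C(19,10), not C(19,8).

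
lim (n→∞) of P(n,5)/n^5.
1

Explanation: P(n,5) = n(n-1)···(n-4) ≈ n^5 for large n. Limit = 1.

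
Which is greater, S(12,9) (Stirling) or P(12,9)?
P(12,9)

Explanation: S(12,9) = 9·S(11,9) + S(11,8) = 9·1,155 + 11,880 = 22,275; P(12,9) = 79,833,600.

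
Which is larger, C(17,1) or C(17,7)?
C(17,7)

Reasoning: C(17,1)=17, C(17,7)=19,448.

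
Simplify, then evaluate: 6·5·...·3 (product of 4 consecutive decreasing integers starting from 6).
This is P(6,4) = 6!/(2)! = 360.
Final answer: 360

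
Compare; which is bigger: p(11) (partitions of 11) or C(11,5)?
Pentagonal recurrence p(n) = p(n−1) + p(n−2) − p(n−5) − p(n−7) + …: p(11) = p(10) + p(9) − p(6) − p(4) = 42 + 30 − 11 − 5 = 56; C(11,5) = 462.
Final answer: C(11,5)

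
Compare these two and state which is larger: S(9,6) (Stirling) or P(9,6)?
P(9,6)

Solution: S(9,6) = 6·S(8,6) + S(8,5) = 6·266 + 1,050 = 2,646; P(9,6) = 60,480.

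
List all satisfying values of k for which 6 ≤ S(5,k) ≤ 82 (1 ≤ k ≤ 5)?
2, 3, 4
S(5,1)=1; S(5,2)=15; S(5,3)=25; S(5,4)=10; S(5,5)=1. So valid k = 2, 3, 4.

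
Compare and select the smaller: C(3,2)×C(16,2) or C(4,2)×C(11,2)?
C(4,2)×C(11,2)

C(3,2)×C(16,2)=360, C(4,2)×C(11,2)=330.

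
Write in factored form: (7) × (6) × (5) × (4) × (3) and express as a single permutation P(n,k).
P(7,5) = 7!/(2)!

Product of 5 consecutive descending integers starting at 7: P(7,5) = 7!/2! = 2,520.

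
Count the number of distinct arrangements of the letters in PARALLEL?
3,360

Solution: Word has 8 letters (P=1, A=2, R=1, L=3, E=1). Arrangements: 8!/Π(k!) = 3,360.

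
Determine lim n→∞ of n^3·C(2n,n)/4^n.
∞

Solution: C(2n,n) ~ 4^n/√(πn), so n^3·C(2n,n)/4^n ~ n^(3 − 1/2)/√π → ∞.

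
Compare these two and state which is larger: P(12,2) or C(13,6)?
C(13,6)

P(12,2)=132, C(13,6)=1,716.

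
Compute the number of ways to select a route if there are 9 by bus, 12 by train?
By the addition principle: 9 + 12 = 21.
Final answer: 21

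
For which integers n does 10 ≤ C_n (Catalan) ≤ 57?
4, 5

Solution: C_3=5; C_4=14; C_5=42; C_6=132. So valid n = 4, 5.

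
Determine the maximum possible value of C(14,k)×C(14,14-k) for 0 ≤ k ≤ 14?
11,778,624

Solution: C(14,k)·C(14,14-k) = C(14,k)², maximised at the centre k = 7: C(14,7)² = 11,778,624.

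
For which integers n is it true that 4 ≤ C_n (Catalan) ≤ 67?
3, 4, 5

Working:
C_2=2; C_3=5; C_4=14; C_5=42; C_6=132. So valid n = 3, 4, 5.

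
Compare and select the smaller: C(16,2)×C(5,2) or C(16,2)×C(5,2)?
Equal

Explanation: C(16,2)×C(5,2)=1,200, C(16,2)×C(5,2)=1,200.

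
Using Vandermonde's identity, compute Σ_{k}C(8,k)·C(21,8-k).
4,292,145

Explanation: = C(8+21,8) = C(29,8) = 4,292,145.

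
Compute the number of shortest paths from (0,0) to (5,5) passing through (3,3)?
120

To (3,3): C(6,3)=20. From there: C(4,2)=6. Total: 120.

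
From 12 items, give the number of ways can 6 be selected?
924
C(12,6) = 12! / (6! × (12-6)!)
         = 12! / (6! × 6!)
         = 924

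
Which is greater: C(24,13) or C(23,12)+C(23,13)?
Equal

By Pascal's identity: C(24,13) = C(23,12)+C(23,13) = 2,496,144. Equal.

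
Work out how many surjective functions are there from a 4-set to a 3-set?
Onto functions = 3! × S(4,3)
First compute S(4,3) via recurrence:
Using the Stirling recurrence: S(n,k) = k·S(n-1,k) + S(n-1,k-1)
S(4,3) = 3·S(3,3) + S(3,2)
         = 3·1 + 3
         = 3 + 3
         = 6
Then: 6 × 6 = 36

Answer: 36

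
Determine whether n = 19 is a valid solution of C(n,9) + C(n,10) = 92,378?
No

Working:
C(19,9) + C(19,10) = 92,378 + 92,378 = 184,756, which does not equal 92,378.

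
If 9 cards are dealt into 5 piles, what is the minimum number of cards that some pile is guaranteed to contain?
2

Pigeonhole: ⌈9/5⌉ = 2.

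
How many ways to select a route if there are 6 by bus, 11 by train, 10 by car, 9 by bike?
36

Explanation: By the addition principle: 6 + 11 + 10 + 9 = 36.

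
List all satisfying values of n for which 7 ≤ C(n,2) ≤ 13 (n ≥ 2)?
5

Solution: C(4,2)=6; C(5,2)=10; C(6,2)=15. So valid n = 5.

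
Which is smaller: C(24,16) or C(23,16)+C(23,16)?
C(23,16)+C(23,16)

C(24,16)=735,471; C(23,16)+C(23,16)=245,157+245,157=490,314.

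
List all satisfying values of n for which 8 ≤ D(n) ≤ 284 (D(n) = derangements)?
4, 5, 6

Reasoning: Using D(n) = (n−1)[D(n−1) + D(n−2)] with D(1)=0, D(2)=1: D(3)=2; D(4)=9; D(5)=44; D(6)=265; D(7)=1,854. So valid n = 4, 5, 6.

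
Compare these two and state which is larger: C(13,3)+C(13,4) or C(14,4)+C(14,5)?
C(14,4)+C(14,5)
First=1,001, Second=3,003.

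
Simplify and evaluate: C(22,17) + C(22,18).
33,649

Reasoning: By Pascal's identity: C(23,18) = 33,649.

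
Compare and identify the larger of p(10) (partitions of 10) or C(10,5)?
C(10,5)

Explanation: Pentagonal recurrence p(n) = p(n−1) + p(n−2) − p(n−5) − p(n−7) + …: p(10) = p(9) + p(8) − p(5) − p(3) = 30 + 22 − 7 − 3 = 42; C(10,5) = 252.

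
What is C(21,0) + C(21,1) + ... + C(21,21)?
2,097,152

Explanation: Sum of binomial coefficients = 2^21 = 2,097,152.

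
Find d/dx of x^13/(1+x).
Quotient rule: [13x^{12}(1+x) - x^13]/(1+x)².

Answer: (13x^12(1+x) - x^13)/(1+x)²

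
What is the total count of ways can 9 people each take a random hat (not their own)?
133,496

Reasoning: Using D(n) = (n-1)[D(n-1) + D(n-2)]:
D(9) = (9-1) × [D(8) + D(7)]
      = 8 × [14833 + 1854]
      = 8 × 16687
      = 133,496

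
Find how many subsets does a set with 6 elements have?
Each element can be included or excluded: 2^6 = 64.
Final answer: 64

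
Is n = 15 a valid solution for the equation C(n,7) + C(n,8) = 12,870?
Yes

Working:
C(15,7) + C(15,8) = 6,435 + 6,435 = 12,870, which equals 12,870.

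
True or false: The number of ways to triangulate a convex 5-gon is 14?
False

Triangulations of a convex 5-gon are counted by the Catalan number C_3: C_3 = C(6,3)/(3+1) = 20/4 = 5.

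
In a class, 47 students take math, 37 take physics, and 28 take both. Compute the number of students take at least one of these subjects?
56

Explanation: |A∪B| = |A|+|B|-|A∩B| = 47+37-28 = 56.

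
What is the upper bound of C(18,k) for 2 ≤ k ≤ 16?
48,620

Solution: C(18,k) is maximised at the centre of the row: C(18,9) = 48,620.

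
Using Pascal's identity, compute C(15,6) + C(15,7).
11,440

Explanation: C(15,6) + C(15,7) = C(16,7) = 11,440.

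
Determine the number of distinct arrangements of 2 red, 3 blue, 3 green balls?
560
Multinomial: 8!/(2! × 3! × 3!) = 560.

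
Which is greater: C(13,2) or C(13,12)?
C(13,2)=78, C(13,12)=13.
Final answer: C(13,2)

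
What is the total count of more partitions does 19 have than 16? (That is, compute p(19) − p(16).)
259

Explanation: Pentagonal recurrence p(n) = p(n−1) + p(n−2) − p(n−5) − p(n−7) + …: p(19) = p(18) + p(17) − p(14) − p(12) + p(7) + p(4) = 385 + 297 − 135 − 77 + 15 + 5 = 490.
p(16) = p(15) + p(14) − p(11) − p(9) + p(4) + p(1) = 176 + 135 − 56 − 30 + 5 + 1 = 231.
Difference = 490 − 231 = 259.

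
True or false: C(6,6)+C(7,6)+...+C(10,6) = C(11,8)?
False

Hockey stick identity gives Σ = C(11,7) = 330; RHS C(11,8) = 165.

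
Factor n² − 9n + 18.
Seek roots whose sum is 9 and product is 18: (3, 6). So n² − 9n + 18 = (n − 3)(n − 6).
Final answer: (n − 3)(n − 6)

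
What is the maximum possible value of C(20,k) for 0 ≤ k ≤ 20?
184,756

Working:
Maximum at k = 10: C(20,10) = 184,756.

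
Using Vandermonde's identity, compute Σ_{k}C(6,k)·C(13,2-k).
171
= C(6+13,2) = C(19,2) = 171.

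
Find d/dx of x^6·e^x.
(6x^5 + x^6)e^x

Solution: Product rule: d/dx[x^6]·e^x + x^6·d/dx[e^x] = 6x^{5}e^x + x^6e^x.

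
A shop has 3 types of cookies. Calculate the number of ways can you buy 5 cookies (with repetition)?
21

Explanation: Stars and bars: C(5+3-1, 5) = C(7, 5) = 21.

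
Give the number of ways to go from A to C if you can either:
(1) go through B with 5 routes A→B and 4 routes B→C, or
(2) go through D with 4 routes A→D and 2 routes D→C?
28
Route via B: 5×4=20. Route via D: 4×2=8. Total: 28.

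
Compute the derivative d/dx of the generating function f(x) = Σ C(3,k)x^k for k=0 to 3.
Σ k·C(3,k)x^(k-1) for k=1 to 3

Term-by-term differentiation gives Σ k·C(3,k)x^{k-1} for k=1 to 3.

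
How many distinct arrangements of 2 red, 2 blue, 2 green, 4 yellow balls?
18,900
Multinomial: 10!/(2! × 2! × 2! × 4!) = 18,900.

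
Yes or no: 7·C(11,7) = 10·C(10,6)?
No
Absorption identity k·C(n,k) = n·C(n-1,k-1). LHS = 7·330 = 2,310; RHS = 10·210 = 2,100.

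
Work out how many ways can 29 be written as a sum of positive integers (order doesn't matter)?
4,565

Reasoning: Pentagonal recurrence p(n) = p(n−1) + p(n−2) − p(n−5) − p(n−7) + …: p(29) = p(28) + p(27) − p(24) − p(22) + p(17) + p(14) − p(7) − p(3) = 3,718 + 3,010 − 1,575 − 1,002 + 297 + 135 − 15 − 3 = 4,565.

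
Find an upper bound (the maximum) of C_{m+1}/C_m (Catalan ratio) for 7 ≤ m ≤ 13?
C_{m+1}/C_m = 2(2m+1)/(m+2), which increases with m. Maximum at m = 13: 2·27/15 = 18/5.
Final answer: 18/5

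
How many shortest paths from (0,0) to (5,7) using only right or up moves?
792

Explanation: Choose 5 rights from 12 moves: C(12,5) = 792.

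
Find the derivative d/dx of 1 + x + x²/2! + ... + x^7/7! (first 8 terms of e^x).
1 + x + x²/2! + ... + x^6/6!

Differentiating term by term gives the first 7 terms of e^x.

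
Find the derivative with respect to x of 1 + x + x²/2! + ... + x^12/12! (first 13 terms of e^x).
1 + x + x²/2! + ... + x^11/11!

Explanation: Differentiating term by term gives the first 12 terms of e^x.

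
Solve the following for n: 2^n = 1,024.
2^10 = 1,024, so n = 10.

Answer: 10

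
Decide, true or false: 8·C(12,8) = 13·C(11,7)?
False

Solution: Absorption identity k·C(n,k) = n·C(n-1,k-1). LHS = 8·495 = 3,960; RHS = 13·330 = 4,290.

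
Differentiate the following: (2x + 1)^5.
10(2x + 1)^4

Chain rule: 5(2x+1)^{4} × 2 = 10(2x+1)^{4}.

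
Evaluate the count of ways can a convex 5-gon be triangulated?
Using the Catalan number formula: C_n = C(2n, n) / (n+1)
C_3 = C(6, 3) / (3+1)
     = 20 / 4
     = 5

Answer: 5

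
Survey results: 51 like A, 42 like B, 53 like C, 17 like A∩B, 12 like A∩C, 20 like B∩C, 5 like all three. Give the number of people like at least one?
102

|A∪B∪C| = 51+42+53-17-12-20+5 = 102.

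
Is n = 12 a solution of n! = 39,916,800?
No

Explanation: 12! = 12·11! = 12·39,916,800 = 479,001,600, which does not equal 39,916,800.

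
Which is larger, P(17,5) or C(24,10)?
P(17,5)=742,560, C(24,10)=1,961,256.
Final answer: C(24,10)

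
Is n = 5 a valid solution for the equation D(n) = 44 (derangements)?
Yes
D(5) = (5-1)·[D(4) + D(3)] = 4·[9 + 2] = 44, which equals 44.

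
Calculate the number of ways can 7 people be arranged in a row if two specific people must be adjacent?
1,440

Treat pair as unit: (7-1)! arrangements × 2 internal orders = 1,440.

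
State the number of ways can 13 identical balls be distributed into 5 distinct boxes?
2,380

Explanation: C(13+5-1, 5-1) = C(17, 4) = 2,380.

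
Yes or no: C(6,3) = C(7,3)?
LHS = C(6,3) = 20; RHS = C(7,3) = 35. 20 ≠ 35, so the statement does not hold.
Final answer: No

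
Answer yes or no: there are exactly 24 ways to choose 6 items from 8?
No

C(8,6) = 28 ≠ 24.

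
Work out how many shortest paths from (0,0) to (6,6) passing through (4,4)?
420

Solution: To (4,4): C(8,4)=70. From there: C(4,2)=6. Total: 420.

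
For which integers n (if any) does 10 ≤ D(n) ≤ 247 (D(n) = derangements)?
5

Working:
Using D(n) = (n−1)[D(n−1) + D(n−2)] with D(1)=0, D(2)=1: D(4)=9; D(5)=44; D(6)=265. So valid n = 5.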